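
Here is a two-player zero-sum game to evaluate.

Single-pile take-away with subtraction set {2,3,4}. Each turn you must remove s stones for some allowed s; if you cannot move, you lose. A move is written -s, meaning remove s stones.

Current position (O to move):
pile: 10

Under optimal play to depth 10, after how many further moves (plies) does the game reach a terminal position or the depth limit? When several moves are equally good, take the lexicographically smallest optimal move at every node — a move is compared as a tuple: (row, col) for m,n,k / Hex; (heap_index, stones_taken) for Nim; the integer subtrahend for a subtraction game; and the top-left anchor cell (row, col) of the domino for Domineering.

ply 1, O at 10 | -2=-1→8; -3=+1→7*; -4=+1→6
ply 2, X at 7 | -2=-1→5*; -3=-1→4; -4=-1→3
ply 3, O at 5 | -2=-1→3; -3=-1→2; -4=+1→1*
ply 4: 1 is terminal -1 (X); from 10 depth 10

PV length from [10]: 3 plies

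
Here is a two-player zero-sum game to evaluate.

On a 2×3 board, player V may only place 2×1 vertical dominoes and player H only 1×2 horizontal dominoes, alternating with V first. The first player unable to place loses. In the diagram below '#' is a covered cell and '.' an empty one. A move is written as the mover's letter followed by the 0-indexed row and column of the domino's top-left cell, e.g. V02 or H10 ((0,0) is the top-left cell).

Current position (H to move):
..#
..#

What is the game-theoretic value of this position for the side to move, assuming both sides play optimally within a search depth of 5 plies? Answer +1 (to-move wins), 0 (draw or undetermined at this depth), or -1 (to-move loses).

[..#/..#] H move#1: H00:+1/###/..#*, H10:+1/..#/###
[###/..#] end (terminal -1, V#2); searched ..#/..# to 5

value(..#/..#, H) = +1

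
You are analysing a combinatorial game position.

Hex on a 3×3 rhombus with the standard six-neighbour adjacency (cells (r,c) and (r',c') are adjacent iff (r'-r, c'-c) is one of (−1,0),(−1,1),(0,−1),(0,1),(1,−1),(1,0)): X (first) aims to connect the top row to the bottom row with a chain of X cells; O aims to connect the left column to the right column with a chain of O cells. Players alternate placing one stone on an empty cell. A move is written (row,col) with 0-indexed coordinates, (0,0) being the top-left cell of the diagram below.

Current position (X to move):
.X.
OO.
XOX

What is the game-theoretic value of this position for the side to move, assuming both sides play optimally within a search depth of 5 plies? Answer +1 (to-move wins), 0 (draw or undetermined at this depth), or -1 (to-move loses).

value(.X./OO./XOX, X) = -1

p1 X@[.X./OO./XOX]: (0,0)[XX./OO./XOX]-1* (0,2)[.XX/OO./XOX]-1 (1,2)[.X./OOX/XOX]-1
p2 O@[XX./OO./XOX]: (0,2)[XXO/OO./XOX]+1* (1,2)[XX./OOO/XOX]+1
p3 X@[XXO/OO./XOX] terminal -1; root [.X./OO./XOX] d5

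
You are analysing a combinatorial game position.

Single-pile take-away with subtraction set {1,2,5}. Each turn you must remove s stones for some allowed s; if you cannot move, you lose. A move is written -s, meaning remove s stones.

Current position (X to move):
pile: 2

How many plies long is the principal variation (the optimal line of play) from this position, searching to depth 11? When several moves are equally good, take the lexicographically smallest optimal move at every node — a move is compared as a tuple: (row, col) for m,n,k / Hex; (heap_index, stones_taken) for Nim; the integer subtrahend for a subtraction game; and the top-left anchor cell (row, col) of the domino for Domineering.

PV length from [2]: 1 ply

ply 1, X at 2 | -1=-1→1; -2=+1→0*
ply 2: 0 is terminal -1 (O); from 2 depth 11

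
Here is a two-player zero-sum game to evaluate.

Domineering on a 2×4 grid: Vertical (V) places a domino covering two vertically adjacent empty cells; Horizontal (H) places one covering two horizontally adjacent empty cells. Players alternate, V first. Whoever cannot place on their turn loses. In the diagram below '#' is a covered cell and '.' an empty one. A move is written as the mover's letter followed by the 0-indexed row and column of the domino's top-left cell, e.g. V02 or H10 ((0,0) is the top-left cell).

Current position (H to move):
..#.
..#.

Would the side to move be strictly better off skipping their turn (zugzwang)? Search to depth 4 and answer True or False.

zugzwang(..#./..#., H) = False

p1 H@[..#./..#.]: H00[###./..#.]+1* H10[..#./###.]+1
p2 V@[###./..#.]: V03[####/..##]-1*
p3 H@[####/..##]: H10[####/####]+1*
p4 V@[####/####] terminal -1; root [..#./..#.] d4
pass branch (V moves first from the same position):
  | p1 V@[..#./..#.]: V00[#.#./#.#.]+1* V01[.##./.##.]+1 V03[..##/..##]-1
  | p2 H@[#.#./#.#.] terminal -1; root [..#./..#.] d4
H moving scores +1; H passing scores -1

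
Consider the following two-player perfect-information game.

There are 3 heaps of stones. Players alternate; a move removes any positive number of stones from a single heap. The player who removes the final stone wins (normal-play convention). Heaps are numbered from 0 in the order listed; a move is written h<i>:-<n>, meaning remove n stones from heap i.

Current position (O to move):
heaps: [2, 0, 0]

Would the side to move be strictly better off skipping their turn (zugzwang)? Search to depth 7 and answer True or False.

zugzwang((2,0,0), O) = False

p1 O@[(2,0,0)]: h0:-1[(1,0,0)]-1 h0:-2[(0,0,0)]+1*
p2 X@[(0,0,0)] terminal -1; root [(2,0,0)] d7
if O skipped the turn, X would face:
~ p1 X@[(2,0,0)]: h0:-1[(1,0,0)]-1 h0:-2[(0,0,0)]+1*
~ p2 O@[(0,0,0)] terminal -1; root [(2,0,0)] d7
compare (O): move=+1 vs pass=-1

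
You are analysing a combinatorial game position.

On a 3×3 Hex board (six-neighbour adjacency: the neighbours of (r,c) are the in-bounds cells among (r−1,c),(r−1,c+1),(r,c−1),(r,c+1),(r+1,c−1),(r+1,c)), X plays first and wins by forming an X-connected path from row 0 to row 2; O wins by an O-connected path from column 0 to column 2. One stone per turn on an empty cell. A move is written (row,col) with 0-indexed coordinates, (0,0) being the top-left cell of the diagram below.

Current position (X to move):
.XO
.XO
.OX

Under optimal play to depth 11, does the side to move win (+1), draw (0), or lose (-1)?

value(.XO/.XO/.OX, X) = +1

ply 1, X at .XO/.XO/.OX | (0,0)=-1→XXO/.XO/.OX; (1,0)=-1→.XO/XXO/.OX; (2,0)=+1→.XO/.XO/XOX*
ply 2: .XO/.XO/XOX is terminal -1 (O); from .XO/.XO/.OX depth 11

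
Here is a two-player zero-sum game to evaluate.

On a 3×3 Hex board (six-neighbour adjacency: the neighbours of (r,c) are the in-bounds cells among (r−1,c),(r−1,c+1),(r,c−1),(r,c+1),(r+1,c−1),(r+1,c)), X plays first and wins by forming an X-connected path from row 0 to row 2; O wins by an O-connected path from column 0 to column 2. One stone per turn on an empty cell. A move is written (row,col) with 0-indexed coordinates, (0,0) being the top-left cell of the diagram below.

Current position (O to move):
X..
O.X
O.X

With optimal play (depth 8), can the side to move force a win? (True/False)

p1 O@[X../O.X/O.X]: (0,1)[XO./O.X/O.X]-1 (0,2)[X.O/O.X/O.X]+1* (1,1)[X../OOX/O.X]-1 (2,1)[X../O.X/OOX]-1
p2 X@[X.O/O.X/O.X]: (0,1)[XXO/O.X/O.X]-1* (1,1)[X.O/OXX/O.X]-1 (2,1)[X.O/O.X/OXX]-1
p3 O@[XXO/O.X/O.X]: (1,1)[XXO/OOX/O.X]+1* (2,1)[XXO/O.X/OOX]-1
p4 X@[XXO/OOX/O.X] terminal -1; root [X../O.X/O.X] d8

O winning at [X../O.X/O.X]: True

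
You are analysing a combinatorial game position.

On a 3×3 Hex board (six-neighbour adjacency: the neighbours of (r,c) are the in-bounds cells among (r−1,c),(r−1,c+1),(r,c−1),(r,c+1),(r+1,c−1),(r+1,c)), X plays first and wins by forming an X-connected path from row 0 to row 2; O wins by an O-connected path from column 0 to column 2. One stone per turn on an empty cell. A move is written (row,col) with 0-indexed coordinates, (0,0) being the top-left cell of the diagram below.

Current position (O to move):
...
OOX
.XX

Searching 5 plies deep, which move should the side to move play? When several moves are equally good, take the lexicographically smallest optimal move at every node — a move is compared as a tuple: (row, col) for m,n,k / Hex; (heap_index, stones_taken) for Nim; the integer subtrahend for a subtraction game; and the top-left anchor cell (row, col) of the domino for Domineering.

ply 1, O at .../OOX/.XX | (0,0)=-1→O../OOX/.XX; (0,1)=-1→.O./OOX/.XX; (0,2)=+1→..O/OOX/.XX*; (2,0)=-1→.../OOX/OXX
ply 2: ..O/OOX/.XX is terminal -1 (X); from .../OOX/.XX depth 5

O's best at [.../OOX/.XX]: (0,2)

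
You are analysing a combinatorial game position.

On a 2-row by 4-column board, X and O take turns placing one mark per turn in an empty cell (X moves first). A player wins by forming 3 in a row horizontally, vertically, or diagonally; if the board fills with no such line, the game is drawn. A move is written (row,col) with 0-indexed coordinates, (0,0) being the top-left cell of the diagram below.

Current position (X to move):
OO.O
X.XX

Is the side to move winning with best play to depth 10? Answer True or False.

X winning at [OO.O/X.XX]: True

ply 1, X at OO.O/X.XX | (0,2)=+0→OOXO/X.XX; (1,1)=+1→OO.O/XXXX*
ply 2: OO.O/XXXX is terminal -1 (O); from OO.O/X.XX depth 10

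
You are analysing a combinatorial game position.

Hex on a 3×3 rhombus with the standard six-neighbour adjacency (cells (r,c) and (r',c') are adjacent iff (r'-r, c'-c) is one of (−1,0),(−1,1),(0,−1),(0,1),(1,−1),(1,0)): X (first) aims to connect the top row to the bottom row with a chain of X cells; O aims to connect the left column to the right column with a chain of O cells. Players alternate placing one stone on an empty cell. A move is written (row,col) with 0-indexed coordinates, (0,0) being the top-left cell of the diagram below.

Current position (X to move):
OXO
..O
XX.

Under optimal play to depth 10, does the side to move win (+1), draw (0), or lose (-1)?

ply 1, X at OXO/..O/XX. | (1,0)=+1→OXO/X.O/XX.*; (1,1)=+1→OXO/.XO/XX.; (2,2)=+1→OXO/..O/XXX
ply 2: OXO/X.O/XX. is terminal -1 (O); from OXO/..O/XX. depth 10

value(OXO/..O/XX., X) = +1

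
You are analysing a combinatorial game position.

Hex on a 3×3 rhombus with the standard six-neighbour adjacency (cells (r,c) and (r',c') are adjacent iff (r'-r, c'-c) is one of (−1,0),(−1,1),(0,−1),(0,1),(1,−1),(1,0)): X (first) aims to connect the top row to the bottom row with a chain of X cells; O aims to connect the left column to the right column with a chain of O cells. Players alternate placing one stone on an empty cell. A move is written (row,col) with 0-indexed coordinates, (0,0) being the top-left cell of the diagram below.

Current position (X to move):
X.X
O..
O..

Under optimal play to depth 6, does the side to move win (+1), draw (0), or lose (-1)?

ply 1, X at X.X/O../O.. | (0,1)=-1→XXX/O../O..; (1,1)=-1→X.X/OX./O..; (1,2)=+1→X.X/O.X/O..*; (2,1)=+1→X.X/O../OX.; (2,2)=-1→X.X/O../O.X
ply 2, O at X.X/O.X/O.. | (0,1)=-1→XOX/O.X/O..*; (1,1)=-1→X.X/OOX/O..; (2,1)=-1→X.X/O.X/OO.; (2,2)=-1→X.X/O.X/O.O
ply 3, X at XOX/O.X/O.. | (1,1)=+1→XOX/OXX/O..*; (2,1)=+1→XOX/O.X/OX.; (2,2)=+1→XOX/O.X/O.X
ply 4, O at XOX/OXX/O.. | (2,1)=-1→XOX/OXX/OO.*; (2,2)=-1→XOX/OXX/O.O
ply 5, X at XOX/OXX/OO. | (2,2)=+1→XOX/OXX/OOX*
ply 6: XOX/OXX/OOX is terminal -1 (O); from X.X/O../O.. depth 6

value(X.X/O../O.., X) = +1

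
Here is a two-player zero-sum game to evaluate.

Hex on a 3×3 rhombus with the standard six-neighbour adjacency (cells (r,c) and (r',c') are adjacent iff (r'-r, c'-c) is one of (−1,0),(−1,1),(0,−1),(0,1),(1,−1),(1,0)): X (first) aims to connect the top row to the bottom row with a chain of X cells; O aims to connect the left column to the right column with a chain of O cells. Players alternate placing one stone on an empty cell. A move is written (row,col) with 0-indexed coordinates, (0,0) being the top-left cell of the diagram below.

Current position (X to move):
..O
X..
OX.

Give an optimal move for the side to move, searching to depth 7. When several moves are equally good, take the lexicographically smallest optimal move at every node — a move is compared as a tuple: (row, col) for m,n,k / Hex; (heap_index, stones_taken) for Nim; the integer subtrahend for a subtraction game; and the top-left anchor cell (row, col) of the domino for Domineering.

ply 1, X at ..O/X../OX. | (0,0)=-1→X.O/X../OX.; (0,1)=-1→.XO/X../OX.; (1,1)=+1→..O/XX./OX.*; (1,2)=-1→..O/X.X/OX.; (2,2)=-1→..O/X../OXX
ply 2, O at ..O/XX./OX. | (0,0)=-1→O.O/XX./OX.*; (0,1)=-1→.OO/XX./OX.; (1,2)=-1→..O/XXO/OX.; (2,2)=-1→..O/XX./OXO
ply 3, X at O.O/XX./OX. | (0,1)=+1→OXO/XX./OX.*; (1,2)=-1→O.O/XXX/OX.; (2,2)=-1→O.O/XX./OXX
ply 4: OXO/XX./OX. is terminal -1 (O); from ..O/X../OX. depth 7

X's best at [..O/X../OX.]: (1,1)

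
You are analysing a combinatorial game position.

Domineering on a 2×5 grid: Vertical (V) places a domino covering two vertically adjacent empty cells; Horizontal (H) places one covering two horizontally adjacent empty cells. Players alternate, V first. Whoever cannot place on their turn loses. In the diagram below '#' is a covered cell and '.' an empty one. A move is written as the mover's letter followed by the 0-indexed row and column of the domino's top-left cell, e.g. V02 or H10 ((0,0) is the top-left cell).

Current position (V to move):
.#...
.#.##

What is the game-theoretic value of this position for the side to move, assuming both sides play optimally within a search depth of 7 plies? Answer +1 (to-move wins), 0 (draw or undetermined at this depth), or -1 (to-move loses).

value(.#.../.#.##, V) = +1

[.#.../.#.##] V move#1: V00:-1/##.../##.##, V02:+1/.##../.####*
[.##../.####] H move#2: H03:-1/.####/.####*
[.####/.####] V move#3: V00:+1/#####/#####*
[#####/#####] end (terminal -1, H#4); searched .#.../.#.## to 7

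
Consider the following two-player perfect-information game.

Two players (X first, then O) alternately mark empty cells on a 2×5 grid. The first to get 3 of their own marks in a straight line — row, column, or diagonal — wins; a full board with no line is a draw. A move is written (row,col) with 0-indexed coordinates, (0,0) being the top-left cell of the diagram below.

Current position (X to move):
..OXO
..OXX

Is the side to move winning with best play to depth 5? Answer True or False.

[..OXO/..OXX] X move#1: (0,0):+0/X.OXO/..OXX*, (0,1):+0/.XOXO/..OXX, (1,0):+0/..OXO/X.OXX, (1,1):+0/..OXO/.XOXX
[X.OXO/..OXX] O move#2: (0,1):+0/XOOXO/..OXX*, (1,0):+0/X.OXO/O.OXX, (1,1):+0/X.OXO/.OOXX
[XOOXO/..OXX] X move#3: (1,0):+0/XOOXO/X.OXX*, (1,1):+0/XOOXO/.XOXX
[XOOXO/X.OXX] O move#4: (1,1):+0/XOOXO/XOOXX*
[XOOXO/XOOXX] end (terminal +0, X#5); searched ..OXO/..OXX to 5

X winning at [..OXO/..OXX]: False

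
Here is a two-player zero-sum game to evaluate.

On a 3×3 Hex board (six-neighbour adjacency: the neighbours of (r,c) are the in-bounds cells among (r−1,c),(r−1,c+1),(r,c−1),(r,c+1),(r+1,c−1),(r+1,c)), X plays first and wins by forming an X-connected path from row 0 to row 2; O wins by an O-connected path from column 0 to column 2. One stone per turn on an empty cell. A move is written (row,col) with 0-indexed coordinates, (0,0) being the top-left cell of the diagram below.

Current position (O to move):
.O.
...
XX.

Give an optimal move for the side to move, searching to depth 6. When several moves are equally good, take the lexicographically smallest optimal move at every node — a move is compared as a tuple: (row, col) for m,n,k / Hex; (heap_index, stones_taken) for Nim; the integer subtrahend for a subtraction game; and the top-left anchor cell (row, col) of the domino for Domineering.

ply 1, O at .O./.../XX. | (0,0)=-1→OO./.../XX.; (0,2)=+1→.OO/.../XX.*; (1,0)=-1→.O./O../XX.; (1,1)=+1→.O./.O./XX.; (1,2)=+1→.O./..O/XX.; (2,2)=-1→.O./.../XXO
ply 2, X at .OO/.../XX. | (0,0)=-1→XOO/.../XX.*; (1,0)=-1→.OO/X../XX.; (1,1)=-1→.OO/.X./XX.; (1,2)=-1→.OO/..X/XX.; (2,2)=-1→.OO/.../XXX
ply 3, O at XOO/.../XX. | (1,0)=+1→XOO/O../XX.*; (1,1)=-1→XOO/.O./XX.; (1,2)=-1→XOO/..O/XX.; (2,2)=-1→XOO/.../XXO
ply 4: XOO/O../XX. is terminal -1 (X); from .O./.../XX. depth 6

O's best at [.O./.../XX.]: (0,2)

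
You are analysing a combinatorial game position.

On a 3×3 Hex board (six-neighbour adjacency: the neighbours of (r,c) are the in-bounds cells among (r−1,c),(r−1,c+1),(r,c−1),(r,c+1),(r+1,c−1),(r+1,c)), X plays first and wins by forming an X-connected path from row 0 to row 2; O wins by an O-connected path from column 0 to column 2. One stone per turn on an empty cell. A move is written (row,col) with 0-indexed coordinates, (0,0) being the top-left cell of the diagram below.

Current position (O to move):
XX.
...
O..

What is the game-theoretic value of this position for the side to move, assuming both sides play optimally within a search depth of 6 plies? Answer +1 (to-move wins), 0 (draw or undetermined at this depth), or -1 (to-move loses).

value(XX./.../O.., O) = +1

ply 1, O at XX./.../O.. | (0,2)=+1→XXO/.../O..*; (1,0)=-1→XX./O../O..; (1,1)=+1→XX./.O./O..; (1,2)=+1→XX./..O/O..; (2,1)=+1→XX./.../OO.; (2,2)=+1→XX./.../O.O
ply 2, X at XXO/.../O.. | (1,0)=-1→XXO/X../O..*; (1,1)=-1→XXO/.X./O..; (1,2)=-1→XXO/..X/O..; (2,1)=-1→XXO/.../OX.; (2,2)=-1→XXO/.../O.X
ply 3, O at XXO/X../O.. | (1,1)=+1→XXO/XO./O..*; (1,2)=+1→XXO/X.O/O..; (2,1)=+1→XXO/X../OO.; (2,2)=+1→XXO/X../O.O
ply 4: XXO/XO./O.. is terminal -1 (X); from XX./.../O.. depth 6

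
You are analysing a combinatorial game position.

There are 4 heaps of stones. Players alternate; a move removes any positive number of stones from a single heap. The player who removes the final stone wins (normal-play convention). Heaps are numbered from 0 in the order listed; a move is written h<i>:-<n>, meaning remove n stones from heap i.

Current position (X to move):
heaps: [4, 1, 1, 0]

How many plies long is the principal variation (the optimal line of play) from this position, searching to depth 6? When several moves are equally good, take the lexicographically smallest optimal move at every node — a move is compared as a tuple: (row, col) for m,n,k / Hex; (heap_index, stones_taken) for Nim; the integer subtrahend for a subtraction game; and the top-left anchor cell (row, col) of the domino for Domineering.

PV length from [(4,1,1,0)]: 3 plies

[(4,1,1,0)] X move#1: h0:-1:-1/(3,1,1,0), h0:-2:-1/(2,1,1,0), h0:-3:-1/(1,1,1,0), h0:-4:+1/(0,1,1,0)*, h1:-1:-1/(4,0,1,0), h2:-1:-1/(4,1,0,0)
[(0,1,1,0)] O move#2: h1:-1:-1/(0,0,1,0)*, h2:-1:-1/(0,1,0,0)
[(0,0,1,0)] X move#3: h2:-1:+1/(0,0,0,0)*
[(0,0,0,0)] end (terminal -1, O#4); searched (4,1,1,0) to 6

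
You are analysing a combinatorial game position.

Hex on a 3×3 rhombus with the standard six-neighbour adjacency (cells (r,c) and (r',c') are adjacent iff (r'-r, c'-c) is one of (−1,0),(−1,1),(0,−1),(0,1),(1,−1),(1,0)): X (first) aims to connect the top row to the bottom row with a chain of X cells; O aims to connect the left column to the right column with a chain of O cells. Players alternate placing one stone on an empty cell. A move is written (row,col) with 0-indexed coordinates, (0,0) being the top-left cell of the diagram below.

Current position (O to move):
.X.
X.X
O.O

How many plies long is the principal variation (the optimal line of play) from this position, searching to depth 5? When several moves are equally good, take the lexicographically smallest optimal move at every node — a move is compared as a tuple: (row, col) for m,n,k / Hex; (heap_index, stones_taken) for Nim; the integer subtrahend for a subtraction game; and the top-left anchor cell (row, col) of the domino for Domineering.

p1 O@[.X./X.X/O.O]: (0,0)[OX./X.X/O.O]-1 (0,2)[.XO/X.X/O.O]+1* (1,1)[.X./XOX/O.O]+1 (2,1)[.X./X.X/OOO]+1
p2 X@[.XO/X.X/O.O]: (0,0)[XXO/X.X/O.O]-1* (1,1)[.XO/XXX/O.O]-1 (2,1)[.XO/X.X/OXO]-1
p3 O@[XXO/X.X/O.O]: (1,1)[XXO/XOX/O.O]+1* (2,1)[XXO/X.X/OOO]+1
p4 X@[XXO/XOX/O.O] terminal -1; root [.X./X.X/O.O] d5

PV length from [.X./X.X/O.O]: 3 plies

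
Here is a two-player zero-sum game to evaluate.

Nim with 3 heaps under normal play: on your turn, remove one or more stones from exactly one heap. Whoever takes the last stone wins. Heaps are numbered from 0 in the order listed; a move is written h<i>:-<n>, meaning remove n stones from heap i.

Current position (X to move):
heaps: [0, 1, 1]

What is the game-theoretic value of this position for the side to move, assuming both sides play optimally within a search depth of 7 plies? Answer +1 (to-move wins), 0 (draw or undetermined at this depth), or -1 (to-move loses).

p1 X@[(0,1,1)]: h1:-1[(0,0,1)]-1* h2:-1[(0,1,0)]-1
p2 O@[(0,0,1)]: h2:-1[(0,0,0)]+1*
p3 X@[(0,0,0)] terminal -1; root [(0,1,1)] d7

value((0,1,1), X) = -1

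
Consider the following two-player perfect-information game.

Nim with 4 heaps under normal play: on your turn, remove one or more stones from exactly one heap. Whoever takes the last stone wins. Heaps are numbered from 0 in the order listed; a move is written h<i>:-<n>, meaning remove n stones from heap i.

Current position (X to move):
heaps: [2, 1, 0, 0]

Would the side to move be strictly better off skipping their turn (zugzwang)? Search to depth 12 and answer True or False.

ply 1, X at (2,1,0,0) | h0:-1=+1→(1,1,0,0)*; h0:-2=-1→(0,1,0,0); h1:-1=-1→(2,0,0,0)
ply 2, O at (1,1,0,0) | h0:-1=-1→(0,1,0,0)*; h1:-1=-1→(1,0,0,0)
ply 3, X at (0,1,0,0) | h1:-1=+1→(0,0,0,0)*
ply 4: (0,0,0,0) is terminal -1 (O); from (2,1,0,0) depth 12
suppose X passes — search the same position with O to move:
pass> ply 1, O at (2,1,0,0) | h0:-1=+1→(1,1,0,0)*; h0:-2=-1→(0,1,0,0); h1:-1=-1→(2,0,0,0)
pass> ply 2, X at (1,1,0,0) | h0:-1=-1→(0,1,0,0)*; h1:-1=-1→(1,0,0,0)
pass> ply 3, O at (0,1,0,0) | h1:-1=+1→(0,0,0,0)*
pass> ply 4: (0,0,0,0) is terminal -1 (X); from (2,1,0,0) depth 12
for X: play +1, pass -1

zugzwang((2,1,0,0), X) = False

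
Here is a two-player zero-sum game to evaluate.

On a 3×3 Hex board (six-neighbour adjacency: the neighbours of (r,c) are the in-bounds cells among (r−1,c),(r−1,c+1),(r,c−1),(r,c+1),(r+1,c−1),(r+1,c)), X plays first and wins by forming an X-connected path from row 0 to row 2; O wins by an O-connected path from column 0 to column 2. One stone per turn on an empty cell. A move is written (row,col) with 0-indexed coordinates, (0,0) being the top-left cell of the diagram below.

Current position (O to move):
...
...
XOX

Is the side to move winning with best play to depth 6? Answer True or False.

O winning at [.../.../XOX]: False

p1 O@[.../.../XOX]: (0,0)[O../.../XOX]-1* (0,1)[.O./.../XOX]-1 (0,2)[..O/.../XOX]-1 (1,0)[.../O../XOX]-1 (1,1)[.../.O./XOX]-1 (1,2)[.../..O/XOX]-1
p2 X@[O../.../XOX]: (0,1)[OX./.../XOX]+1* (0,2)[O.X/.../XOX]+1 (1,0)[O../X../XOX]+1 (1,1)[O../.X./XOX]+1 (1,2)[O../..X/XOX]+1
p3 O@[OX./.../XOX]: (0,2)[OXO/.../XOX]-1* (1,0)[OX./O../XOX]-1 (1,1)[OX./.O./XOX]-1 (1,2)[OX./..O/XOX]-1
p4 X@[OXO/.../XOX]: (1,0)[OXO/X../XOX]+1* (1,1)[OXO/.X./XOX]+1 (1,2)[OXO/..X/XOX]+1
p5 O@[OXO/X../XOX] terminal -1; root [.../.../XOX] d6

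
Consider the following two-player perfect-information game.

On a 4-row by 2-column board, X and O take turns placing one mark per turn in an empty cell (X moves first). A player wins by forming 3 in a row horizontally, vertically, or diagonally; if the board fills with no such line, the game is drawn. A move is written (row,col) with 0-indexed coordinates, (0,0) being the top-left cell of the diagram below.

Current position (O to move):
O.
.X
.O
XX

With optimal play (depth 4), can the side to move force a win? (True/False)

O winning at [O./.X/.O/XX]: False

p1 O@[O./.X/.O/XX]: (0,1)[OO/.X/.O/XX]+0* (1,0)[O./OX/.O/XX]+0 (2,0)[O./.X/OO/XX]+0
p2 X@[OO/.X/.O/XX]: (1,0)[OO/XX/.O/XX]+0* (2,0)[OO/.X/XO/XX]+0
p3 O@[OO/XX/.O/XX]: (2,0)[OO/XX/OO/XX]+0*
p4 X@[OO/XX/OO/XX] terminal +0; root [O./.X/.O/XX] d4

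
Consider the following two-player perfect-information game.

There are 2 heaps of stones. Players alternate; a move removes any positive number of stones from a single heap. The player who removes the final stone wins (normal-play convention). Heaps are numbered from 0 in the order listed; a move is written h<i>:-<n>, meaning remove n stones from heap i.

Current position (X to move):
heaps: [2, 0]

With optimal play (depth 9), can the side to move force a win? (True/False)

[(2,0)] X move#1: h0:-1:-1/(1,0), h0:-2:+1/(0,0)*
[(0,0)] end (terminal -1, O#2); searched (2,0) to 9

X winning at [(2,0)]: True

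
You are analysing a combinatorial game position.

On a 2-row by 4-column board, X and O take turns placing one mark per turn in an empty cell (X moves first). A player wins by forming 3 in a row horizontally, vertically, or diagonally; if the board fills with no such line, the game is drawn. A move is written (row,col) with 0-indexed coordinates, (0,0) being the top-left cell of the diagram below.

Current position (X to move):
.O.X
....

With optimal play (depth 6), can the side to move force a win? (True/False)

p1 X@[.O.X/....]: (0,0)[XO.X/....]+0* (0,2)[.OXX/....]+0 (1,0)[.O.X/X...]+0 (1,1)[.O.X/.X..]+0 (1,2)[.O.X/..X.]+0 (1,3)[.O.X/...X]+0
p2 O@[XO.X/....]: (0,2)[XOOX/....]+0* (1,0)[XO.X/O...]+0 (1,1)[XO.X/.O..]+0 (1,2)[XO.X/..O.]+0 (1,3)[XO.X/...O]+0
p3 X@[XOOX/....]: (1,0)[XOOX/X...]+0* (1,1)[XOOX/.X..]+0 (1,2)[XOOX/..X.]+0 (1,3)[XOOX/...X]+0
p4 O@[XOOX/X...]: (1,1)[XOOX/XO..]+0* (1,2)[XOOX/X.O.]+0 (1,3)[XOOX/X..O]+0
p5 X@[XOOX/XO..]: (1,2)[XOOX/XOX.]+0* (1,3)[XOOX/XO.X]+0
p6 O@[XOOX/XOX.]: (1,3)[XOOX/XOXO]+0*
p7 X@[XOOX/XOXO] terminal +0; root [.O.X/....] d6

X winning at [.O.X/....]: False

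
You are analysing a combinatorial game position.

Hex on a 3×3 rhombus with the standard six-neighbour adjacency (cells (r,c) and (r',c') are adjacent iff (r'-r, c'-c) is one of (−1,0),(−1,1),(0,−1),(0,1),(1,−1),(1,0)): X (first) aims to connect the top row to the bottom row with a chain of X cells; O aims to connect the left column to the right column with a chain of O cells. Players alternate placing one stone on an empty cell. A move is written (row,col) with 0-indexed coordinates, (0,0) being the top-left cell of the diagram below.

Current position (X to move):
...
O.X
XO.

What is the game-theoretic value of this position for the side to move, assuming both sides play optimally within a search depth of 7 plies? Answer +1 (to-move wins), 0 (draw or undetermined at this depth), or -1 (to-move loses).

value(.../O.X/XO., X) = +1

[.../O.X/XO.] X move#1: (0,0):-1/X../O.X/XO., (0,1):-1/.X./O.X/XO., (0,2):+1/..X/O.X/XO.*, (1,1):+1/.../OXX/XO., (2,2):-1/.../O.X/XOX
[..X/O.X/XO.] O move#2: (0,0):-1/O.X/O.X/XO.*, (0,1):-1/.OX/O.X/XO., (1,1):-1/..X/OOX/XO., (2,2):-1/..X/O.X/XOO
[O.X/O.X/XO.] X move#3: (0,1):+1/OXX/O.X/XO.*, (1,1):+1/O.X/OXX/XO., (2,2):+1/O.X/O.X/XOX
[OXX/O.X/XO.] O move#4: (1,1):-1/OXX/OOX/XO.*, (2,2):-1/OXX/O.X/XOO
[OXX/OOX/XO.] X move#5: (2,2):+1/OXX/OOX/XOX*
[OXX/OOX/XOX] end (terminal -1, O#6); searched .../O.X/XO. to 7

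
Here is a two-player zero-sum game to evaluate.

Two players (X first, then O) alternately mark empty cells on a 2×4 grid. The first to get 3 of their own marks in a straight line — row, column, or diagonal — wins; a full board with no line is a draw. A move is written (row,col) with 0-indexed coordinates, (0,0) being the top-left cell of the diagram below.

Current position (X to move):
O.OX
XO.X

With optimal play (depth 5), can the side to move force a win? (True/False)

X winning at [O.OX/XO.X]: False

[O.OX/XO.X] X move#1: (0,1):+0/OXOX/XO.X*, (1,2):-1/O.OX/XOXX
[OXOX/XO.X] O move#2: (1,2):+0/OXOX/XOOX*
[OXOX/XOOX] end (terminal +0, X#3); searched O.OX/XO.X to 5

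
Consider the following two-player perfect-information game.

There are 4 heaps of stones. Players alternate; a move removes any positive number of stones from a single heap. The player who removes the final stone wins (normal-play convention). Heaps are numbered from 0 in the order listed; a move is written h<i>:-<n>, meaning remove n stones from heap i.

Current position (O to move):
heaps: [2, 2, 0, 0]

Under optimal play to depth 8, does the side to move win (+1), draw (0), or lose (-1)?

value((2,2,0,0), O) = -1

p1 O@[(2,2,0,0)]: h0:-1[(1,2,0,0)]-1* h0:-2[(0,2,0,0)]-1 h1:-1[(2,1,0,0)]-1 h1:-2[(2,0,0,0)]-1
p2 X@[(1,2,0,0)]: h0:-1[(0,2,0,0)]-1 h1:-1[(1,1,0,0)]+1* h1:-2[(1,0,0,0)]-1
p3 O@[(1,1,0,0)]: h0:-1[(0,1,0,0)]-1* h1:-1[(1,0,0,0)]-1
p4 X@[(0,1,0,0)]: h1:-1[(0,0,0,0)]+1*
p5 O@[(0,0,0,0)] terminal -1; root [(2,2,0,0)] d8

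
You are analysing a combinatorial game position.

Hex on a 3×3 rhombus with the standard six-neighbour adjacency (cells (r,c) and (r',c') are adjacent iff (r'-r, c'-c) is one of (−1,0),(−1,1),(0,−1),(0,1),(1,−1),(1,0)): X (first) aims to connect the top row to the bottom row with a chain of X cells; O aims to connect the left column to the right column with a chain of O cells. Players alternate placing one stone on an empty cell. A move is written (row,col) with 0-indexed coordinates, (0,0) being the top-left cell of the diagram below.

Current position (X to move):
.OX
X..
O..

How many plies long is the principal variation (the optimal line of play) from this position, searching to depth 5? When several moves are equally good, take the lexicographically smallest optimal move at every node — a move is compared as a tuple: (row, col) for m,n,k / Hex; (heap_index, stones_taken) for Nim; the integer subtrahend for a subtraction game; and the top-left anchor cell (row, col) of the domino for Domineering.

[.OX/X../O..] X move#1: (0,0):-1/XOX/X../O.., (1,1):-1/.OX/XX./O.., (1,2):+1/.OX/X.X/O..*, (2,1):+1/.OX/X../OX., (2,2):-1/.OX/X../O.X
[.OX/X.X/O..] O move#2: (0,0):-1/OOX/X.X/O..*, (1,1):-1/.OX/XOX/O.., (2,1):-1/.OX/X.X/OO., (2,2):-1/.OX/X.X/O.O
[OOX/X.X/O..] X move#3: (1,1):+1/OOX/XXX/O..*, (2,1):+1/OOX/X.X/OX., (2,2):+1/OOX/X.X/O.X
[OOX/XXX/O..] O move#4: (2,1):-1/OOX/XXX/OO.*, (2,2):-1/OOX/XXX/O.O
[OOX/XXX/OO.] X move#5: (2,2):+1/OOX/XXX/OOX*
[OOX/XXX/OOX] end (terminal -1, O#6); searched .OX/X../O.. to 5

PV length from [.OX/X../O..]: 5 plies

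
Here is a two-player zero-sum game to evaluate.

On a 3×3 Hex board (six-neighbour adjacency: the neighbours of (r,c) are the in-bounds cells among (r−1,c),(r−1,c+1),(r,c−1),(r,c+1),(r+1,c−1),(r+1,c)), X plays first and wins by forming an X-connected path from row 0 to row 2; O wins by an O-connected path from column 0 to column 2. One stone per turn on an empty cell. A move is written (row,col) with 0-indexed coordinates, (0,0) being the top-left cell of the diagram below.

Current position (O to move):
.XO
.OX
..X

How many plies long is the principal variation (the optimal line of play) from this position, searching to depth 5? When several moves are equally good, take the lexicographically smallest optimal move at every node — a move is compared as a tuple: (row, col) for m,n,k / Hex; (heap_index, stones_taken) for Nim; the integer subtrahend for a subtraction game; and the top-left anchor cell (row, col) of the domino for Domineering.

PV length from [.XO/.OX/..X]: 3 plies

p1 O@[.XO/.OX/..X]: (0,0)[OXO/.OX/..X]+1* (1,0)[.XO/OOX/..X]+1 (2,0)[.XO/.OX/O.X]+1 (2,1)[.XO/.OX/.OX]+1
p2 X@[OXO/.OX/..X]: (1,0)[OXO/XOX/..X]-1* (2,0)[OXO/.OX/X.X]-1 (2,1)[OXO/.OX/.XX]-1
p3 O@[OXO/XOX/..X]: (2,0)[OXO/XOX/O.X]+1* (2,1)[OXO/XOX/.OX]-1
p4 X@[OXO/XOX/O.X] terminal -1; root [.XO/.OX/..X] d5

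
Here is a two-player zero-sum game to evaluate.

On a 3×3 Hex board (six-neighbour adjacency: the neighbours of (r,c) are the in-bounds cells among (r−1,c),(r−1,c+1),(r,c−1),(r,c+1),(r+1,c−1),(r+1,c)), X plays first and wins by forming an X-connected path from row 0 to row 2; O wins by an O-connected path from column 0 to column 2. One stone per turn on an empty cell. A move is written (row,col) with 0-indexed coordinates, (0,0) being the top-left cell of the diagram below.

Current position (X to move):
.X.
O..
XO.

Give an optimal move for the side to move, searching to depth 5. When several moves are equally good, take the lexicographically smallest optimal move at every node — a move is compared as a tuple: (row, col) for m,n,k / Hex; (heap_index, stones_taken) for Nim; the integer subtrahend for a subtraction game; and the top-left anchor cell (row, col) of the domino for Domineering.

X's best at [.X./O../XO.]: (1,1)

p1 X@[.X./O../XO.]: (0,0)[XX./O../XO.]-1 (0,2)[.XX/O../XO.]-1 (1,1)[.X./OX./XO.]+1* (1,2)[.X./O.X/XO.]-1 (2,2)[.X./O../XOX]-1
p2 O@[.X./OX./XO.] terminal -1; root [.X./O../XO.] d5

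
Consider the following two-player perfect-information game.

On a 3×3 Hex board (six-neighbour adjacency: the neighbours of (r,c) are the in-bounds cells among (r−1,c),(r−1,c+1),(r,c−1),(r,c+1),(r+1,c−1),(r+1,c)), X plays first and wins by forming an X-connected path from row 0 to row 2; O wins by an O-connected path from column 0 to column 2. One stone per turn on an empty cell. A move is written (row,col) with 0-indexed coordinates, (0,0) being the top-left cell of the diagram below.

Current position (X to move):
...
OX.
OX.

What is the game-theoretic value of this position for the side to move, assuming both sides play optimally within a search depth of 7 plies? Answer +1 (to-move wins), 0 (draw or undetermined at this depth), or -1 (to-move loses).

p1 X@[.../OX./OX.]: (0,0)[X../OX./OX.]+1* (0,1)[.X./OX./OX.]+1 (0,2)[..X/OX./OX.]+1 (1,2)[.../OXX/OX.]+1 (2,2)[.../OX./OXX]+1
p2 O@[X../OX./OX.]: (0,1)[XO./OX./OX.]-1* (0,2)[X.O/OX./OX.]-1 (1,2)[X../OXO/OX.]-1 (2,2)[X../OX./OXO]-1
p3 X@[XO./OX./OX.]: (0,2)[XOX/OX./OX.]+1* (1,2)[XO./OXX/OX.]-1 (2,2)[XO./OX./OXX]-1
p4 O@[XOX/OX./OX.] terminal -1; root [.../OX./OX.] d7

value(.../OX./OX., X) = +1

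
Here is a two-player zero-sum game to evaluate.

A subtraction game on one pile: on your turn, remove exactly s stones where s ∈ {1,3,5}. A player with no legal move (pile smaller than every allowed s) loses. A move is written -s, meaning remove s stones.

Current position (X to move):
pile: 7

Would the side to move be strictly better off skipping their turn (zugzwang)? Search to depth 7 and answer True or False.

zugzwang(7, X) = False

[7] X move#1: -1:+1/6*, -3:+1/4, -5:+1/2
[6] O move#2: -1:-1/5*, -3:-1/3, -5:-1/1
[5] X move#3: -1:+1/4*, -3:+1/2, -5:+1/0
[4] O move#4: -1:-1/3*, -3:-1/1
[3] X move#5: -1:+1/2*, -3:+1/0
[2] O move#6: -1:-1/1*
[1] X move#7: -1:+1/0*
[0] end (terminal -1, O#8); searched 7 to 7
pass branch (O moves first from the same position):
  | [7] O move#1: -1:+1/6*, -3:+1/4, -5:+1/2
  | [6] X move#2: -1:-1/5*, -3:-1/3, -5:-1/1
  | [5] O move#3: -1:+1/4*, -3:+1/2, -5:+1/0
  | [4] X move#4: -1:-1/3*, -3:-1/1
  | [3] O move#5: -1:+1/2*, -3:+1/0
  | [2] X move#6: -1:-1/1*
  | [1] O move#7: -1:+1/0*
  | [0] end (terminal -1, X#8); searched 7 to 7
X moving scores +1; X passing scores -1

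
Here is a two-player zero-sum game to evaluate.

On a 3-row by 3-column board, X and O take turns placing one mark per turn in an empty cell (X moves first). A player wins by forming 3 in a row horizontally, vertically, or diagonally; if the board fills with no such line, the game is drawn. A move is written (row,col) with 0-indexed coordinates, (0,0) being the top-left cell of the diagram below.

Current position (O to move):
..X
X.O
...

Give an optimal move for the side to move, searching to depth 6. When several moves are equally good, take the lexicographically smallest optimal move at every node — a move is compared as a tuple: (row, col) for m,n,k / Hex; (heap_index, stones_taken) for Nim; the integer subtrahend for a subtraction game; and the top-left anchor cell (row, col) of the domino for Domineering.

p1 O@[..X/X.O/...]: (0,0)[O.X/X.O/...]+0* (0,1)[.OX/X.O/...]-1 (1,1)[..X/XOO/...]-1 (2,0)[..X/X.O/O..]+0 (2,1)[..X/X.O/.O.]-1 (2,2)[..X/X.O/..O]-1
p2 X@[O.X/X.O/...]: (0,1)[OXX/X.O/...]+0* (1,1)[O.X/XXO/...]+0 (2,0)[O.X/X.O/X..]+0 (2,1)[O.X/X.O/.X.]+0 (2,2)[O.X/X.O/..X]+0
p3 O@[OXX/X.O/...]: (1,1)[OXX/XOO/...]+0* (2,0)[OXX/X.O/O..]+0 (2,1)[OXX/X.O/.O.]+0 (2,2)[OXX/X.O/..O]-1
p4 X@[OXX/XOO/...]: (2,0)[OXX/XOO/X..]-1 (2,1)[OXX/XOO/.X.]-1 (2,2)[OXX/XOO/..X]+0*
p5 O@[OXX/XOO/..X]: (2,0)[OXX/XOO/O.X]+0* (2,1)[OXX/XOO/.OX]+0
p6 X@[OXX/XOO/O.X]: (2,1)[OXX/XOO/OXX]+0*
p7 O@[OXX/XOO/OXX] terminal +0; root [..X/X.O/...] d6

O's best at [..X/X.O/...]: (0,0)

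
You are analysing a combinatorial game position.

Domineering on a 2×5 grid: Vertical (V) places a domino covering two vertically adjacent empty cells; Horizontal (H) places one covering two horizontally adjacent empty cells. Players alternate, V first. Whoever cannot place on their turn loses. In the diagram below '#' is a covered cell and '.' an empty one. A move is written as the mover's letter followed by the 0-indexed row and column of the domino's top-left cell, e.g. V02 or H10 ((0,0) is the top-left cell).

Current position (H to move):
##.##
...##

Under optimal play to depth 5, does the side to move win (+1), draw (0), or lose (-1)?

value(##.##/...##, H) = +1

p1 H@[##.##/...##]: H10[##.##/##.##]-1 H11[##.##/.####]+1*
p2 V@[##.##/.####] terminal -1; root [##.##/...##] d5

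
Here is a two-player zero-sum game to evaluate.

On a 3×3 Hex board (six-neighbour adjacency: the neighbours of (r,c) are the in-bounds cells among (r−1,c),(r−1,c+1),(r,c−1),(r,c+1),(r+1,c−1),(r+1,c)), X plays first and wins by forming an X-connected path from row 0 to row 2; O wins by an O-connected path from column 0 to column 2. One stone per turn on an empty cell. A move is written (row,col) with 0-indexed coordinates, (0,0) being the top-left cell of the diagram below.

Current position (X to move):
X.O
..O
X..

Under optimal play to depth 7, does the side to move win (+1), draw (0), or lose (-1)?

p1 X@[X.O/..O/X..]: (0,1)[XXO/..O/X..]+1* (1,0)[X.O/X.O/X..]+1 (1,1)[X.O/.XO/X..]+1 (2,1)[X.O/..O/XX.]-1 (2,2)[X.O/..O/X.X]-1
p2 O@[XXO/..O/X..]: (1,0)[XXO/O.O/X..]-1* (1,1)[XXO/.OO/X..]-1 (2,1)[XXO/..O/XO.]-1 (2,2)[XXO/..O/X.O]-1
p3 X@[XXO/O.O/X..]: (1,1)[XXO/OXO/X..]+1* (2,1)[XXO/O.O/XX.]-1 (2,2)[XXO/O.O/X.X]-1
p4 O@[XXO/OXO/X..] terminal -1; root [X.O/..O/X..] d7

value(X.O/..O/X.., X) = +1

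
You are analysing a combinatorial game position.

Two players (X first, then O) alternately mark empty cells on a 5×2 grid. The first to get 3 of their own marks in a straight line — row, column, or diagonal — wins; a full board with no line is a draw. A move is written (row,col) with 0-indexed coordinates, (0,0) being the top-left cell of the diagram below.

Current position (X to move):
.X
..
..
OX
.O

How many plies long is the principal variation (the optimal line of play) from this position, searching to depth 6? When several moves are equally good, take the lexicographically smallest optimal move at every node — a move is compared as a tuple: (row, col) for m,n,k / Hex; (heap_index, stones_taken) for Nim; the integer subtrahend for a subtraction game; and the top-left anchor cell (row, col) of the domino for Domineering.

[.X/../../OX/.O] X move#1: (0,0):-1/XX/../../OX/.O, (1,0):+0/.X/X./../OX/.O*, (1,1):+0/.X/.X/../OX/.O, (2,0):+0/.X/../X./OX/.O, (2,1):+0/.X/../.X/OX/.O, (4,0):+0/.X/../../OX/XO
[.X/X./../OX/.O] O move#2: (0,0):+0/OX/X./../OX/.O*, (1,1):+0/.X/XO/../OX/.O, (2,0):+0/.X/X./O./OX/.O, (2,1):+0/.X/X./.O/OX/.O, (4,0):+0/.X/X./../OX/OO
[OX/X./../OX/.O] X move#3: (1,1):+0/OX/XX/../OX/.O*, (2,0):+0/OX/X./X./OX/.O, (2,1):+0/OX/X./.X/OX/.O, (4,0):+0/OX/X./../OX/XO
[OX/XX/../OX/.O] O move#4: (2,0):-1/OX/XX/O./OX/.O, (2,1):+0/OX/XX/.O/OX/.O*, (4,0):-1/OX/XX/../OX/OO
[OX/XX/.O/OX/.O] X move#5: (2,0):+0/OX/XX/XO/OX/.O*, (4,0):+0/OX/XX/.O/OX/XO
[OX/XX/XO/OX/.O] O move#6: (4,0):+0/OX/XX/XO/OX/OO*
[OX/XX/XO/OX/OO] end (terminal +0, X#7); searched .X/../../OX/.O to 6

PV length from [.X/../../OX/.O]: 6 plies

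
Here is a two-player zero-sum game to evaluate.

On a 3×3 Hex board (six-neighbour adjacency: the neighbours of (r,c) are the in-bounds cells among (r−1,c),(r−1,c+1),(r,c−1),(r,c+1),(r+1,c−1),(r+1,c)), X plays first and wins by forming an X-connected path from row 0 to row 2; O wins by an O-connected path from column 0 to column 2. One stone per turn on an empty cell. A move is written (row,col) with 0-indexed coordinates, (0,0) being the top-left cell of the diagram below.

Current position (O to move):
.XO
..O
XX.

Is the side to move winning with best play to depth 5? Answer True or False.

ply 1, O at .XO/..O/XX. | (0,0)=-1→OXO/..O/XX.*; (1,0)=-1→.XO/O.O/XX.; (1,1)=-1→.XO/.OO/XX.; (2,2)=-1→.XO/..O/XXO
ply 2, X at OXO/..O/XX. | (1,0)=+1→OXO/X.O/XX.*; (1,1)=+1→OXO/.XO/XX.; (2,2)=+1→OXO/..O/XXX
ply 3: OXO/X.O/XX. is terminal -1 (O); from .XO/..O/XX. depth 5

O winning at [.XO/..O/XX.]: False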